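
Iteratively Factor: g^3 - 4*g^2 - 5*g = (g - 5)*(g^2 + g) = (g - 5)*(g + 1)*(g)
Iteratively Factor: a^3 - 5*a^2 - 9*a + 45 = (a - 3)*(a^2 - 2*a - 15) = (a - 3)*(a + 3)*(a - 5)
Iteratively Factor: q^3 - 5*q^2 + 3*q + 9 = (q - 3)*(q^2 - 2*q - 3) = (q - 3)^2*(q + 1)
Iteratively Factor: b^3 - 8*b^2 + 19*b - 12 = (b - 4)*(b^2 - 4*b + 3) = (b - 4)*(b - 1)*(b - 3)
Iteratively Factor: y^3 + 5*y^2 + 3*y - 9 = (y + 3)*(y^2 + 2*y - 3) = (y - 1)*(y + 3)*(y + 3)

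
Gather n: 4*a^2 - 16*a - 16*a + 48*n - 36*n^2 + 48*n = 4*a^2 - 32*a - 36*n^2 + 96*n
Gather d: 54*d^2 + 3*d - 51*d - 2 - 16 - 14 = 54*d^2 - 48*d - 32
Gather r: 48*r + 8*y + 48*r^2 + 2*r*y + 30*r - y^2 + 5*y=48*r^2 + r*(2*y + 78) - y^2 + 13*y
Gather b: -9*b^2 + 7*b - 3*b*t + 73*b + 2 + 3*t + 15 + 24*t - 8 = -9*b^2 + b*(80 - 3*t) + 27*t + 9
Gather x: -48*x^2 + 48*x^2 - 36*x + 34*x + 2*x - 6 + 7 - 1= 0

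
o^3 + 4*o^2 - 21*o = o*(o - 3)*(o + 7)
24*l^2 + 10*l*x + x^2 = (4*l + x)*(6*l + x)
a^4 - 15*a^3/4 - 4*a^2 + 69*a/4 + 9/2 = (a - 3)^2*(a + 1/4)*(a + 2)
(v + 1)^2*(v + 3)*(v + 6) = v^4 + 11*v^3 + 37*v^2 + 45*v + 18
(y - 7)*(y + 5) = y^2 - 2*y - 35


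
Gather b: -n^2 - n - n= -n^2 - 2*n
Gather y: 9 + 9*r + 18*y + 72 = 9*r + 18*y + 81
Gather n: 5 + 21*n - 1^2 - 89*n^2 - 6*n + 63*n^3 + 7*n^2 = 63*n^3 - 82*n^2 + 15*n + 4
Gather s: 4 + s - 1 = s + 3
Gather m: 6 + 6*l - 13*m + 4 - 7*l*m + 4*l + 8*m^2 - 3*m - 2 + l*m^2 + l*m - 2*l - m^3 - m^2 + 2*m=8*l - m^3 + m^2*(l + 7) + m*(-6*l - 14) + 8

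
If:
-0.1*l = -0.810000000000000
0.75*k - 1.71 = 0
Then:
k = 2.28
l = 8.10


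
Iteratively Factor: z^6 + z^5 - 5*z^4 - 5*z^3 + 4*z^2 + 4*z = (z - 2)*(z^5 + 3*z^4 + z^3 - 3*z^2 - 2*z) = (z - 2)*(z + 1)*(z^4 + 2*z^3 - z^2 - 2*z) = (z - 2)*(z + 1)^2*(z^3 + z^2 - 2*z) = (z - 2)*(z + 1)^2*(z + 2)*(z^2 - z) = (z - 2)*(z - 1)*(z + 1)^2*(z + 2)*(z)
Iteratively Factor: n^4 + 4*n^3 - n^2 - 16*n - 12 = (n + 3)*(n^3 + n^2 - 4*n - 4) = (n + 2)*(n + 3)*(n^2 - n - 2) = (n - 2)*(n + 2)*(n + 3)*(n + 1)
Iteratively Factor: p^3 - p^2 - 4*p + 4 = (p - 2)*(p^2 + p - 2) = (p - 2)*(p + 2)*(p - 1)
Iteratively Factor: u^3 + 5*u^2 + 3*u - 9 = (u - 1)*(u^2 + 6*u + 9) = (u - 1)*(u + 3)*(u + 3)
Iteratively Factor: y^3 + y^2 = (y)*(y^2 + y) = y*(y + 1)*(y)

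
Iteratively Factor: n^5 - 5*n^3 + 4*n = (n - 2)*(n^4 + 2*n^3 - n^2 - 2*n) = n*(n - 2)*(n^3 + 2*n^2 - n - 2) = n*(n - 2)*(n - 1)*(n^2 + 3*n + 2) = n*(n - 2)*(n - 1)*(n + 1)*(n + 2)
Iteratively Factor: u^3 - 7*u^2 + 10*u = (u - 2)*(u^2 - 5*u) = (u - 5)*(u - 2)*(u)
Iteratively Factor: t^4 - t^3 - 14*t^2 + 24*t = (t - 3)*(t^3 + 2*t^2 - 8*t) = (t - 3)*(t - 2)*(t^2 + 4*t) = t*(t - 3)*(t - 2)*(t + 4)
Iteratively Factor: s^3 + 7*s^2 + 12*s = (s)*(s^2 + 7*s + 12) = s*(s + 4)*(s + 3)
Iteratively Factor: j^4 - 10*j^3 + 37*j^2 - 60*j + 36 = (j - 2)*(j^3 - 8*j^2 + 21*j - 18) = (j - 2)^2*(j^2 - 6*j + 9) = (j - 3)*(j - 2)^2*(j - 3)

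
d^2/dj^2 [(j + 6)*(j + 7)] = 2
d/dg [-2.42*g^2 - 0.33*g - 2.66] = -4.84*g - 0.33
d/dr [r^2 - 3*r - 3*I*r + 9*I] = 2*r - 3 - 3*I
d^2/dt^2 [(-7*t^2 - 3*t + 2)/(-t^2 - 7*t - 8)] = 4*(-23*t^3 - 87*t^2 - 57*t + 99)/(t^6 + 21*t^5 + 171*t^4 + 679*t^3 + 1368*t^2 + 1344*t + 512)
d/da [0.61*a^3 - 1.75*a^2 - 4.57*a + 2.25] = 1.83*a^2 - 3.5*a - 4.57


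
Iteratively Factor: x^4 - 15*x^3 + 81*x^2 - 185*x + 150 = (x - 5)*(x^3 - 10*x^2 + 31*x - 30) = (x - 5)^2*(x^2 - 5*x + 6) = (x - 5)^2*(x - 3)*(x - 2)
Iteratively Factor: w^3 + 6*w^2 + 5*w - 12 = (w + 4)*(w^2 + 2*w - 3) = (w - 1)*(w + 4)*(w + 3)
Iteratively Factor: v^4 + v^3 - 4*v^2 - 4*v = (v - 2)*(v^3 + 3*v^2 + 2*v) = v*(v - 2)*(v^2 + 3*v + 2) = v*(v - 2)*(v + 1)*(v + 2)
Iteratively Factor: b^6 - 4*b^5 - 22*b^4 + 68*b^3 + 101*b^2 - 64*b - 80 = (b + 4)*(b^5 - 8*b^4 + 10*b^3 + 28*b^2 - 11*b - 20) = (b - 1)*(b + 4)*(b^4 - 7*b^3 + 3*b^2 + 31*b + 20) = (b - 1)*(b + 1)*(b + 4)*(b^3 - 8*b^2 + 11*b + 20) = (b - 1)*(b + 1)^2*(b + 4)*(b^2 - 9*b + 20) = (b - 5)*(b - 1)*(b + 1)^2*(b + 4)*(b - 4)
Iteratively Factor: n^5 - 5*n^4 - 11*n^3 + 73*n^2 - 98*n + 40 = (n - 2)*(n^4 - 3*n^3 - 17*n^2 + 39*n - 20) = (n - 2)*(n - 1)*(n^3 - 2*n^2 - 19*n + 20) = (n - 2)*(n - 1)*(n + 4)*(n^2 - 6*n + 5) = (n - 2)*(n - 1)^2*(n + 4)*(n - 5)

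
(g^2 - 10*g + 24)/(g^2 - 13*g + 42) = (g - 4)/(g - 7)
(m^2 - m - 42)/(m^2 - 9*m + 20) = (m^2 - m - 42)/(m^2 - 9*m + 20)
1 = 1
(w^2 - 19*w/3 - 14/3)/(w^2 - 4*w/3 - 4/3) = (w - 7)/(w - 2)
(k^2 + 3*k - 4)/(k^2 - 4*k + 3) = (k + 4)/(k - 3)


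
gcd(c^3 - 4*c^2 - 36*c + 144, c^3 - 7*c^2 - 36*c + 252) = c^2 - 36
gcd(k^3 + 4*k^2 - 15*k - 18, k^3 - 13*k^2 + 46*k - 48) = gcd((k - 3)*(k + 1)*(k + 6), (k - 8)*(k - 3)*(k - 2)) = k - 3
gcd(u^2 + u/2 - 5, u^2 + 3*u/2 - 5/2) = u + 5/2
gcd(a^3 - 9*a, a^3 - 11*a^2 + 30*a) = a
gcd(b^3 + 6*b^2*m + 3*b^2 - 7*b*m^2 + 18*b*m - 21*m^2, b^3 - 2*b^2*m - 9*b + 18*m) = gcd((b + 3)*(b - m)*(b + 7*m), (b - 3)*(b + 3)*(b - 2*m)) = b + 3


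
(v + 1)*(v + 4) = v^2 + 5*v + 4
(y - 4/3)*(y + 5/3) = y^2 + y/3 - 20/9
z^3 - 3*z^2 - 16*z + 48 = (z - 4)*(z - 3)*(z + 4)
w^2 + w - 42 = (w - 6)*(w + 7)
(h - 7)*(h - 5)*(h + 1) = h^3 - 11*h^2 + 23*h + 35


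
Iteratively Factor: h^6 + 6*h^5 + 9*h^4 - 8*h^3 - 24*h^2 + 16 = (h + 2)*(h^5 + 4*h^4 + h^3 - 10*h^2 - 4*h + 8) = (h + 2)^2*(h^4 + 2*h^3 - 3*h^2 - 4*h + 4) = (h + 2)^3*(h^3 - 3*h + 2) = (h + 2)^4*(h^2 - 2*h + 1) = (h - 1)*(h + 2)^4*(h - 1)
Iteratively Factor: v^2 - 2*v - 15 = (v + 3)*(v - 5)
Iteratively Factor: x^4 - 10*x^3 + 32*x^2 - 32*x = (x - 2)*(x^3 - 8*x^2 + 16*x) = (x - 4)*(x - 2)*(x^2 - 4*x) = x*(x - 4)*(x - 2)*(x - 4)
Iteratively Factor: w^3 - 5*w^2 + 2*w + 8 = (w + 1)*(w^2 - 6*w + 8) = (w - 4)*(w + 1)*(w - 2)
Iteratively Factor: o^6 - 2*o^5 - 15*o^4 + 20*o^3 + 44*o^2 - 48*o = (o - 4)*(o^5 + 2*o^4 - 7*o^3 - 8*o^2 + 12*o) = (o - 4)*(o - 2)*(o^4 + 4*o^3 + o^2 - 6*o) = (o - 4)*(o - 2)*(o + 2)*(o^3 + 2*o^2 - 3*o) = o*(o - 4)*(o - 2)*(o + 2)*(o^2 + 2*o - 3) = o*(o - 4)*(o - 2)*(o - 1)*(o + 2)*(o + 3)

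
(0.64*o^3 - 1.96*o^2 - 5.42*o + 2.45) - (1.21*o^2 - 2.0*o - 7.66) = 0.64*o^3 - 3.17*o^2 - 3.42*o + 10.11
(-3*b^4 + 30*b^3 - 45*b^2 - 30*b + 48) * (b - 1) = -3*b^5 + 33*b^4 - 75*b^3 + 15*b^2 + 78*b - 48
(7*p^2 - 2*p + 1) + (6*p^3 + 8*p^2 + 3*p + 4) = 6*p^3 + 15*p^2 + p + 5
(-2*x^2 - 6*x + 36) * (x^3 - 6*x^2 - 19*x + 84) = -2*x^5 + 6*x^4 + 110*x^3 - 270*x^2 - 1188*x + 3024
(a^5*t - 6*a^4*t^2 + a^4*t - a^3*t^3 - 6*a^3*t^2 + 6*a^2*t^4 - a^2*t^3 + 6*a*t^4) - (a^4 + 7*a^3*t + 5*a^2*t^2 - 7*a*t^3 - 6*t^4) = a^5*t - 6*a^4*t^2 + a^4*t - a^4 - a^3*t^3 - 6*a^3*t^2 - 7*a^3*t + 6*a^2*t^4 - a^2*t^3 - 5*a^2*t^2 + 6*a*t^4 + 7*a*t^3 + 6*t^4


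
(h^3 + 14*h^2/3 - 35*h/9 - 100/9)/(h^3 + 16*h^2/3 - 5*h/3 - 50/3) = (h + 4/3)/(h + 2)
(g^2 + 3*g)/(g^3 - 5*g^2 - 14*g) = (g + 3)/(g^2 - 5*g - 14)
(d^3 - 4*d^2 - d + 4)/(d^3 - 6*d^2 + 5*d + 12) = (d - 1)/(d - 3)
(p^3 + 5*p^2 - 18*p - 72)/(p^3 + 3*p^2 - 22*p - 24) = (p + 3)/(p + 1)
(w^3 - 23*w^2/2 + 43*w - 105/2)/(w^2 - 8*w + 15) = w - 7/2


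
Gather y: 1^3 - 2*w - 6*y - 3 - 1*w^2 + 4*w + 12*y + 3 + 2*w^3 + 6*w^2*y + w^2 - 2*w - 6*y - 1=2*w^3 + 6*w^2*y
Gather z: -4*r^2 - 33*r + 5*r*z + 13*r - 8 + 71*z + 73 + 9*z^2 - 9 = -4*r^2 - 20*r + 9*z^2 + z*(5*r + 71) + 56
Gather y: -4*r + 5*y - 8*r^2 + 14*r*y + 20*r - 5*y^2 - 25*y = -8*r^2 + 16*r - 5*y^2 + y*(14*r - 20)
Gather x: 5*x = 5*x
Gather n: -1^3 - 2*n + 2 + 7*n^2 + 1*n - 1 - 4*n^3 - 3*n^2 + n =-4*n^3 + 4*n^2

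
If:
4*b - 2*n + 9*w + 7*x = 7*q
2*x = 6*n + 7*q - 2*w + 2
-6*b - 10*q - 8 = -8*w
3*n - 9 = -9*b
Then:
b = 84/211 - 160*x/633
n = 160*x/211 + 381/211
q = -412*x/633 - 480/211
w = -635*x/633 - 326/211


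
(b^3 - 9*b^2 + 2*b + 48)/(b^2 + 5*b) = (b^3 - 9*b^2 + 2*b + 48)/(b*(b + 5))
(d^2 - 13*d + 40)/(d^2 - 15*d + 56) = (d - 5)/(d - 7)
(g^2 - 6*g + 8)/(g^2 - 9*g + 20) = (g - 2)/(g - 5)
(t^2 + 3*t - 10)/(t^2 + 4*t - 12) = (t + 5)/(t + 6)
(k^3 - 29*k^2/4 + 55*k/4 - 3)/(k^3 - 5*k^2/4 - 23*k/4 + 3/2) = (k - 4)/(k + 2)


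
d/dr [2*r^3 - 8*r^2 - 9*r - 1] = 6*r^2 - 16*r - 9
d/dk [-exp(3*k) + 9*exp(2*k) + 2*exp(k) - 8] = (-3*exp(2*k) + 18*exp(k) + 2)*exp(k)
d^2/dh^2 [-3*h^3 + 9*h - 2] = -18*h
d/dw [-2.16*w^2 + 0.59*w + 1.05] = 0.59 - 4.32*w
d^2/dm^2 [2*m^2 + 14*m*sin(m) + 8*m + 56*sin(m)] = -14*m*sin(m) - 56*sin(m) + 28*cos(m) + 4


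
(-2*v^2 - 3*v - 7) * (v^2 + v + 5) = -2*v^4 - 5*v^3 - 20*v^2 - 22*v - 35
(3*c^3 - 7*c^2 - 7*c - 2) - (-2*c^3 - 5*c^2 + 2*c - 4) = 5*c^3 - 2*c^2 - 9*c + 2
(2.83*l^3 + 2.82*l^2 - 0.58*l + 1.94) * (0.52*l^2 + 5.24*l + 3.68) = 1.4716*l^5 + 16.2956*l^4 + 24.8896*l^3 + 8.3472*l^2 + 8.0312*l + 7.1392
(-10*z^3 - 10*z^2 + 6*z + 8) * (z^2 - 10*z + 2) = -10*z^5 + 90*z^4 + 86*z^3 - 72*z^2 - 68*z + 16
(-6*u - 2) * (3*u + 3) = -18*u^2 - 24*u - 6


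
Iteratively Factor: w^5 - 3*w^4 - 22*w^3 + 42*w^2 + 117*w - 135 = (w - 1)*(w^4 - 2*w^3 - 24*w^2 + 18*w + 135) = (w - 5)*(w - 1)*(w^3 + 3*w^2 - 9*w - 27) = (w - 5)*(w - 1)*(w + 3)*(w^2 - 9) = (w - 5)*(w - 3)*(w - 1)*(w + 3)*(w + 3)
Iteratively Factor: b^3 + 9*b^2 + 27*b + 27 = (b + 3)*(b^2 + 6*b + 9) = (b + 3)^2*(b + 3)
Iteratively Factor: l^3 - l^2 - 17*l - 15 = (l + 3)*(l^2 - 4*l - 5) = (l + 1)*(l + 3)*(l - 5)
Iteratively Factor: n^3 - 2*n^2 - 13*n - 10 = (n + 2)*(n^2 - 4*n - 5) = (n + 1)*(n + 2)*(n - 5)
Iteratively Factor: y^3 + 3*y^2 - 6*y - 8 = (y + 4)*(y^2 - y - 2) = (y - 2)*(y + 4)*(y + 1)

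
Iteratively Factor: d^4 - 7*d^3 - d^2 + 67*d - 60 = (d - 1)*(d^3 - 6*d^2 - 7*d + 60) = (d - 5)*(d - 1)*(d^2 - d - 12) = (d - 5)*(d - 4)*(d - 1)*(d + 3)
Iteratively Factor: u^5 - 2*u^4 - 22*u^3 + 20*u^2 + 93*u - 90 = (u - 5)*(u^4 + 3*u^3 - 7*u^2 - 15*u + 18) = (u - 5)*(u + 3)*(u^3 - 7*u + 6) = (u - 5)*(u + 3)^2*(u^2 - 3*u + 2) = (u - 5)*(u - 2)*(u + 3)^2*(u - 1)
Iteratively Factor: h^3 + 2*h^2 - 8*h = (h - 2)*(h^2 + 4*h) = (h - 2)*(h + 4)*(h)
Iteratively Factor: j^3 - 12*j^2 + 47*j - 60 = (j - 5)*(j^2 - 7*j + 12) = (j - 5)*(j - 3)*(j - 4)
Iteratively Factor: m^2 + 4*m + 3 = (m + 3)*(m + 1)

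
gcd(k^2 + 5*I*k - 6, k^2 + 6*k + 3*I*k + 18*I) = k + 3*I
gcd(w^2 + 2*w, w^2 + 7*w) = w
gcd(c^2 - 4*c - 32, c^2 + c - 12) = c + 4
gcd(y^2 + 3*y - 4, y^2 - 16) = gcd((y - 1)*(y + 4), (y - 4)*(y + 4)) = y + 4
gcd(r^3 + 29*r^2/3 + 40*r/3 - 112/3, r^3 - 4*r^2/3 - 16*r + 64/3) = r^2 + 8*r/3 - 16/3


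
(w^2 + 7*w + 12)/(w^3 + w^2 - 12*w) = (w + 3)/(w*(w - 3))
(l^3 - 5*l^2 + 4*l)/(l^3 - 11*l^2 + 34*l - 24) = l/(l - 6)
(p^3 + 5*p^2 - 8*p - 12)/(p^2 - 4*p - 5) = (p^2 + 4*p - 12)/(p - 5)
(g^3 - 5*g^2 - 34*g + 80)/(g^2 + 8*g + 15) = (g^2 - 10*g + 16)/(g + 3)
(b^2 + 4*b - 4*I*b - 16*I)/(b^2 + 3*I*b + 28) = (b + 4)/(b + 7*I)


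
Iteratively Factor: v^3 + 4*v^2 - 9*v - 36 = (v + 4)*(v^2 - 9) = (v + 3)*(v + 4)*(v - 3)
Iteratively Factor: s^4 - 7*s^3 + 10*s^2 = (s - 5)*(s^3 - 2*s^2) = s*(s - 5)*(s^2 - 2*s) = s^2*(s - 5)*(s - 2)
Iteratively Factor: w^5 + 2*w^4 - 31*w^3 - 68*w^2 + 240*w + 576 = (w + 3)*(w^4 - w^3 - 28*w^2 + 16*w + 192) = (w - 4)*(w + 3)*(w^3 + 3*w^2 - 16*w - 48) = (w - 4)^2*(w + 3)*(w^2 + 7*w + 12) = (w - 4)^2*(w + 3)*(w + 4)*(w + 3)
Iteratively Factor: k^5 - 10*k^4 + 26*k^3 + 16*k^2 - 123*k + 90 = (k - 5)*(k^4 - 5*k^3 + k^2 + 21*k - 18) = (k - 5)*(k - 3)*(k^3 - 2*k^2 - 5*k + 6) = (k - 5)*(k - 3)*(k + 2)*(k^2 - 4*k + 3) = (k - 5)*(k - 3)*(k - 1)*(k + 2)*(k - 3)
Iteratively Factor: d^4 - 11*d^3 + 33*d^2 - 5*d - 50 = (d + 1)*(d^3 - 12*d^2 + 45*d - 50) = (d - 5)*(d + 1)*(d^2 - 7*d + 10) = (d - 5)*(d - 2)*(d + 1)*(d - 5)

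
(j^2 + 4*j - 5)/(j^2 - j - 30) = (j - 1)/(j - 6)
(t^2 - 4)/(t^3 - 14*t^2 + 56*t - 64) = (t + 2)/(t^2 - 12*t + 32)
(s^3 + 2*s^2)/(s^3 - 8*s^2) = (s + 2)/(s - 8)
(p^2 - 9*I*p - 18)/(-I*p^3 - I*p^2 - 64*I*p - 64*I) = (I*p^2 + 9*p - 18*I)/(p^3 + p^2 + 64*p + 64)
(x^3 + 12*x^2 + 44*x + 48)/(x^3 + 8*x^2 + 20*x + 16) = (x + 6)/(x + 2)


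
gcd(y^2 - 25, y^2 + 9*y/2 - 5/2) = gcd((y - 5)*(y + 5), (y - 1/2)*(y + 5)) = y + 5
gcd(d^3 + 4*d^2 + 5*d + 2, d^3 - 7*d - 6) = d^2 + 3*d + 2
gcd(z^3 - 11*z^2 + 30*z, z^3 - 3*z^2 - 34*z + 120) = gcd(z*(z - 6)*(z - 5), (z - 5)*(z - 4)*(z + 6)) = z - 5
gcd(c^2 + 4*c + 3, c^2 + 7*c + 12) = c + 3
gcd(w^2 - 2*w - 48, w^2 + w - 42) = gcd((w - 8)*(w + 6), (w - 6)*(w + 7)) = 1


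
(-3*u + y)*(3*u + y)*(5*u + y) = -45*u^3 - 9*u^2*y + 5*u*y^2 + y^3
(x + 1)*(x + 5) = x^2 + 6*x + 5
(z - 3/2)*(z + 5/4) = z^2 - z/4 - 15/8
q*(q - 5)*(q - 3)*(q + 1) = q^4 - 7*q^3 + 7*q^2 + 15*q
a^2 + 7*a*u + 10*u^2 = (a + 2*u)*(a + 5*u)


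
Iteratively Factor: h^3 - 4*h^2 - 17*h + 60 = (h - 5)*(h^2 + h - 12) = (h - 5)*(h + 4)*(h - 3)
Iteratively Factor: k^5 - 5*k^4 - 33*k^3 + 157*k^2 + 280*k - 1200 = (k + 4)*(k^4 - 9*k^3 + 3*k^2 + 145*k - 300) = (k - 5)*(k + 4)*(k^3 - 4*k^2 - 17*k + 60) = (k - 5)*(k + 4)^2*(k^2 - 8*k + 15) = (k - 5)^2*(k + 4)^2*(k - 3)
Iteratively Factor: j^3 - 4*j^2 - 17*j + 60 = (j - 5)*(j^2 + j - 12) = (j - 5)*(j + 4)*(j - 3)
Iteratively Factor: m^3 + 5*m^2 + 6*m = (m + 2)*(m^2 + 3*m) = m*(m + 2)*(m + 3)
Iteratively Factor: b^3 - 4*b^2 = (b)*(b^2 - 4*b) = b*(b - 4)*(b)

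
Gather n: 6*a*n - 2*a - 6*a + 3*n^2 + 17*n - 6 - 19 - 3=-8*a + 3*n^2 + n*(6*a + 17) - 28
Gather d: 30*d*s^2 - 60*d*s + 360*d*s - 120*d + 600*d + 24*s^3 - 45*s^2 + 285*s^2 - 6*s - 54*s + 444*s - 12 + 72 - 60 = d*(30*s^2 + 300*s + 480) + 24*s^3 + 240*s^2 + 384*s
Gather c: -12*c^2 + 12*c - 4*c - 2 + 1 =-12*c^2 + 8*c - 1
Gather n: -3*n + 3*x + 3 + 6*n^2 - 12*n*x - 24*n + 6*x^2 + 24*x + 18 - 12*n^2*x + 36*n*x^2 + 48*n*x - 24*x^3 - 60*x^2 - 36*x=n^2*(6 - 12*x) + n*(36*x^2 + 36*x - 27) - 24*x^3 - 54*x^2 - 9*x + 21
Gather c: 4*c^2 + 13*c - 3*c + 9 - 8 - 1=4*c^2 + 10*c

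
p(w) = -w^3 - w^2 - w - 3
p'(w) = -3*w^2 - 2*w - 1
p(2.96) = -40.66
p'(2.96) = -33.20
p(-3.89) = 44.62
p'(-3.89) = -38.62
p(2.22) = -21.09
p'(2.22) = -20.23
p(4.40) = -111.94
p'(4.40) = -67.88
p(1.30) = -8.19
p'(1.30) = -8.67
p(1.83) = -14.31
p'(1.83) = -14.71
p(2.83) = -36.50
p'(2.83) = -30.69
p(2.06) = -18.05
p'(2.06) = -17.85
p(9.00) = -822.00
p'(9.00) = -262.00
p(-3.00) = 18.00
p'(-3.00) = -22.00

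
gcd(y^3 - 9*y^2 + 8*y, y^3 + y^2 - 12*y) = y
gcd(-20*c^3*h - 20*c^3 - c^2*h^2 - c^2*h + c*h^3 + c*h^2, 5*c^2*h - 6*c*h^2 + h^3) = 5*c - h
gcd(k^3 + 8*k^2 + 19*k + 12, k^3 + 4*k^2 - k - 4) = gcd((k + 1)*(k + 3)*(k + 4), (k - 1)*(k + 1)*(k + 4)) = k^2 + 5*k + 4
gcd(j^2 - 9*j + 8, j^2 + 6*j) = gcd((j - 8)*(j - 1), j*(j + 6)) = 1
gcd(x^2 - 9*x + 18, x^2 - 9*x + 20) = 1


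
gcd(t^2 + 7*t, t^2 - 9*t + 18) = 1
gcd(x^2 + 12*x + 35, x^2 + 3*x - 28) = x + 7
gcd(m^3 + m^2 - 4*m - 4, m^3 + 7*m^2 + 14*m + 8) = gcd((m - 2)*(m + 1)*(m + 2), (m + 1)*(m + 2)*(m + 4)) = m^2 + 3*m + 2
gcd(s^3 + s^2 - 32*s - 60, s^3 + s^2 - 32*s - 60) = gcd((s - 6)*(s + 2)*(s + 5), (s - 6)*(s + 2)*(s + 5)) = s^3 + s^2 - 32*s - 60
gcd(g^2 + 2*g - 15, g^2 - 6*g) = 1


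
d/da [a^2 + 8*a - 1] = 2*a + 8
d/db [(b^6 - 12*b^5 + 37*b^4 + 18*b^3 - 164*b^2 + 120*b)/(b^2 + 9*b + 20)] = (4*b^7 + 9*b^6 - 238*b^5 - 183*b^4 + 3284*b^3 - 516*b^2 - 6560*b + 2400)/(b^4 + 18*b^3 + 121*b^2 + 360*b + 400)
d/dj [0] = 0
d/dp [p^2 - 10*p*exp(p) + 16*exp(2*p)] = -10*p*exp(p) + 2*p + 32*exp(2*p) - 10*exp(p)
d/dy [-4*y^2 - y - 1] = -8*y - 1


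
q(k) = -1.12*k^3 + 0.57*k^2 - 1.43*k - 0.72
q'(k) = -3.36*k^2 + 1.14*k - 1.43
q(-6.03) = 274.20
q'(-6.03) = -130.48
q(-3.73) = 70.67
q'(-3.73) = -52.43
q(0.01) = -0.73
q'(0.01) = -1.42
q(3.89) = -63.58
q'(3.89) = -47.84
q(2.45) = -17.27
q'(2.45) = -18.81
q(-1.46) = 6.07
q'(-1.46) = -10.26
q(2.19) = -12.88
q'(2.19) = -15.05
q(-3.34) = 52.15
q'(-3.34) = -42.72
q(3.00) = -30.12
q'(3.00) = -28.25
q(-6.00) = 270.30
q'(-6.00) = -129.23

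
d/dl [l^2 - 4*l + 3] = 2*l - 4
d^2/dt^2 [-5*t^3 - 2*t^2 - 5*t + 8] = -30*t - 4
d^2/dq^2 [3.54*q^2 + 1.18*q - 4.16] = 7.08000000000000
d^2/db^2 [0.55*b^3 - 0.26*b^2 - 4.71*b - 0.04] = 3.3*b - 0.52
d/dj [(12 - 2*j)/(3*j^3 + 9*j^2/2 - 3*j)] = 4*(4*j^3 - 33*j^2 - 36*j + 12)/(3*j^2*(4*j^4 + 12*j^3 + j^2 - 12*j + 4))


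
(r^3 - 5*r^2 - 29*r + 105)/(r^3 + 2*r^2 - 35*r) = (r^3 - 5*r^2 - 29*r + 105)/(r*(r^2 + 2*r - 35))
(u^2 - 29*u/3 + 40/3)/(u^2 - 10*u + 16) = (u - 5/3)/(u - 2)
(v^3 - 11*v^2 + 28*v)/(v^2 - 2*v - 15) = v*(-v^2 + 11*v - 28)/(-v^2 + 2*v + 15)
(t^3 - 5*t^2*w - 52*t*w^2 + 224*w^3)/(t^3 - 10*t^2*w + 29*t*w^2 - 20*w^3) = (t^2 - t*w - 56*w^2)/(t^2 - 6*t*w + 5*w^2)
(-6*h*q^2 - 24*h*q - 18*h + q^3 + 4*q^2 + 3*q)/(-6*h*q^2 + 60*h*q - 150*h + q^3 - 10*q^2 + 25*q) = (q^2 + 4*q + 3)/(q^2 - 10*q + 25)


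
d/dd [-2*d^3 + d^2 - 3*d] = -6*d^2 + 2*d - 3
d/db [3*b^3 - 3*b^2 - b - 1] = 9*b^2 - 6*b - 1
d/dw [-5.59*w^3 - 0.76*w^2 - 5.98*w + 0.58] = -16.77*w^2 - 1.52*w - 5.98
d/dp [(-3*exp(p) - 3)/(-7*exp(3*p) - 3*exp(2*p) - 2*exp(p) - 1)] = 3*(-(exp(p) + 1)*(21*exp(2*p) + 6*exp(p) + 2) + 7*exp(3*p) + 3*exp(2*p) + 2*exp(p) + 1)*exp(p)/(7*exp(3*p) + 3*exp(2*p) + 2*exp(p) + 1)^2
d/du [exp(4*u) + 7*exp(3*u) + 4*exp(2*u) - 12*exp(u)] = (4*exp(3*u) + 21*exp(2*u) + 8*exp(u) - 12)*exp(u)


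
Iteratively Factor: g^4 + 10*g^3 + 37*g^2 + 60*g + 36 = (g + 3)*(g^3 + 7*g^2 + 16*g + 12) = (g + 3)^2*(g^2 + 4*g + 4) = (g + 2)*(g + 3)^2*(g + 2)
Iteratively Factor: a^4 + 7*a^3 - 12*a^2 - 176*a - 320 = (a + 4)*(a^3 + 3*a^2 - 24*a - 80) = (a + 4)^2*(a^2 - a - 20) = (a + 4)^3*(a - 5)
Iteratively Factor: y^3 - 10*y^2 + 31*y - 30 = (y - 5)*(y^2 - 5*y + 6) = (y - 5)*(y - 3)*(y - 2)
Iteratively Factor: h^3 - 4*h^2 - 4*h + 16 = (h + 2)*(h^2 - 6*h + 8) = (h - 2)*(h + 2)*(h - 4)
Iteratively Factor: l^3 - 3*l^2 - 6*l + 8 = (l - 1)*(l^2 - 2*l - 8) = (l - 4)*(l - 1)*(l + 2)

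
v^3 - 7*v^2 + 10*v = v*(v - 5)*(v - 2)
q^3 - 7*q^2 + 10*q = q*(q - 5)*(q - 2)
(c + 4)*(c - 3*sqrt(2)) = c^2 - 3*sqrt(2)*c + 4*c - 12*sqrt(2)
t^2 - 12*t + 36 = (t - 6)^2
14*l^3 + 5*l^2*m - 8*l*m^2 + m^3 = (-7*l + m)*(-2*l + m)*(l + m)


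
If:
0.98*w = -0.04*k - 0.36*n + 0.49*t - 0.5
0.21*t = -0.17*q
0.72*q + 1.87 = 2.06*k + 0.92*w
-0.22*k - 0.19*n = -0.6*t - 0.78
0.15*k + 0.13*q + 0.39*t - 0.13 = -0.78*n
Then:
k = 1.62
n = 0.06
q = 0.85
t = -0.69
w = -0.94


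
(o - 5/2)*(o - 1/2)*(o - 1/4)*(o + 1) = o^4 - 9*o^3/4 - 5*o^2/4 + 27*o/16 - 5/16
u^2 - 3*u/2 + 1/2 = (u - 1)*(u - 1/2)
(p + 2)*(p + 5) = p^2 + 7*p + 10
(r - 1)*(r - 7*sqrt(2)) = r^2 - 7*sqrt(2)*r - r + 7*sqrt(2)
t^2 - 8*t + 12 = (t - 6)*(t - 2)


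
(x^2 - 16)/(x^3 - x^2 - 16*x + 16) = 1/(x - 1)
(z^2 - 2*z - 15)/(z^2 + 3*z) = (z - 5)/z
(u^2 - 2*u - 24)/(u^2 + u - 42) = (u + 4)/(u + 7)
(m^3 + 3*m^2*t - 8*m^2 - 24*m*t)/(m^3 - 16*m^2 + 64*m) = (m + 3*t)/(m - 8)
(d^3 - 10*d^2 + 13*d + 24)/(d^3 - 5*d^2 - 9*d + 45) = (d^2 - 7*d - 8)/(d^2 - 2*d - 15)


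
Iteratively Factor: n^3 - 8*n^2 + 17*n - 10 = (n - 1)*(n^2 - 7*n + 10) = (n - 5)*(n - 1)*(n - 2)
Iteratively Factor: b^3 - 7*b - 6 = (b - 3)*(b^2 + 3*b + 2) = (b - 3)*(b + 2)*(b + 1)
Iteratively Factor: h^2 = (h)*(h)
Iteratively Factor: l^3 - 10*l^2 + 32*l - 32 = (l - 4)*(l^2 - 6*l + 8) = (l - 4)*(l - 2)*(l - 4)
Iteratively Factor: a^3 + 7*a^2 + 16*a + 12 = (a + 2)*(a^2 + 5*a + 6) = (a + 2)*(a + 3)*(a + 2)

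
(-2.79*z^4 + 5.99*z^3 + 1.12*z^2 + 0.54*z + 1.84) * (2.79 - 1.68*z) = 4.6872*z^5 - 17.8473*z^4 + 14.8305*z^3 + 2.2176*z^2 - 1.5846*z + 5.1336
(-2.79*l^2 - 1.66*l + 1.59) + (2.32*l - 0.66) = -2.79*l^2 + 0.66*l + 0.93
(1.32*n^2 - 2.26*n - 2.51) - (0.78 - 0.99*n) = 1.32*n^2 - 1.27*n - 3.29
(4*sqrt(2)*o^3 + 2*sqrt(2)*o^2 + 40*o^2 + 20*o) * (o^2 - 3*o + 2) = 4*sqrt(2)*o^5 - 10*sqrt(2)*o^4 + 40*o^4 - 100*o^3 + 2*sqrt(2)*o^3 + 4*sqrt(2)*o^2 + 20*o^2 + 40*o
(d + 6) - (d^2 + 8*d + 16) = -d^2 - 7*d - 10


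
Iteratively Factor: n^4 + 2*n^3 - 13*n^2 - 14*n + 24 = (n + 4)*(n^3 - 2*n^2 - 5*n + 6) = (n - 3)*(n + 4)*(n^2 + n - 2) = (n - 3)*(n - 1)*(n + 4)*(n + 2)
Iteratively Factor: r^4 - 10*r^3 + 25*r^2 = (r)*(r^3 - 10*r^2 + 25*r) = r*(r - 5)*(r^2 - 5*r) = r^2*(r - 5)*(r - 5)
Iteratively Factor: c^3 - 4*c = (c)*(c^2 - 4) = c*(c - 2)*(c + 2)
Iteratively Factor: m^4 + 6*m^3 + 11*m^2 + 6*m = (m)*(m^3 + 6*m^2 + 11*m + 6) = m*(m + 2)*(m^2 + 4*m + 3) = m*(m + 1)*(m + 2)*(m + 3)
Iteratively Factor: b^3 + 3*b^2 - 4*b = (b - 1)*(b^2 + 4*b) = b*(b - 1)*(b + 4)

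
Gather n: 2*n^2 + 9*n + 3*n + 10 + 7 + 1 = 2*n^2 + 12*n + 18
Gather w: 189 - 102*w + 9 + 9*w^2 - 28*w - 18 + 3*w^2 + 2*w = 12*w^2 - 128*w + 180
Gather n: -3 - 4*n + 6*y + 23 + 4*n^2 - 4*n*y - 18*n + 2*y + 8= 4*n^2 + n*(-4*y - 22) + 8*y + 28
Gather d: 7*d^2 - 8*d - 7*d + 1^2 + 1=7*d^2 - 15*d + 2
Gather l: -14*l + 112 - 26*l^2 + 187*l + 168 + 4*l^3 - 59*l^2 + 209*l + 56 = 4*l^3 - 85*l^2 + 382*l + 336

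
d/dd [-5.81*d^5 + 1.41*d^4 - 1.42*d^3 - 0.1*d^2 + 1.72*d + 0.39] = -29.05*d^4 + 5.64*d^3 - 4.26*d^2 - 0.2*d + 1.72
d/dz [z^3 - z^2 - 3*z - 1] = 3*z^2 - 2*z - 3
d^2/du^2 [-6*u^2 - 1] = -12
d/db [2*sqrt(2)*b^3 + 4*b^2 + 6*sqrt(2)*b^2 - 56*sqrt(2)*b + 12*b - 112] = 6*sqrt(2)*b^2 + 8*b + 12*sqrt(2)*b - 56*sqrt(2) + 12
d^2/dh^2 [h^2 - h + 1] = 2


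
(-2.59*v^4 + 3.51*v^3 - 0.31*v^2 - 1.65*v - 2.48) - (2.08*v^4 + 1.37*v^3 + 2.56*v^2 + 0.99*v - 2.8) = -4.67*v^4 + 2.14*v^3 - 2.87*v^2 - 2.64*v + 0.32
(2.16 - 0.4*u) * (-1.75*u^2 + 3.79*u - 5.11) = 0.7*u^3 - 5.296*u^2 + 10.2304*u - 11.0376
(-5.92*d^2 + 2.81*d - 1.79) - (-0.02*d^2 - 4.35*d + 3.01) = -5.9*d^2 + 7.16*d - 4.8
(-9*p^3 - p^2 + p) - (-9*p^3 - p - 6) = -p^2 + 2*p + 6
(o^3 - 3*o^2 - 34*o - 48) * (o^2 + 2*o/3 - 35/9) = o^5 - 7*o^4/3 - 359*o^3/9 - 59*o^2 + 902*o/9 + 560/3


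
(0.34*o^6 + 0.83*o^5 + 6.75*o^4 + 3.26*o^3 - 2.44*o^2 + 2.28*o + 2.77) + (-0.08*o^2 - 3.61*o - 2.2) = 0.34*o^6 + 0.83*o^5 + 6.75*o^4 + 3.26*o^3 - 2.52*o^2 - 1.33*o + 0.57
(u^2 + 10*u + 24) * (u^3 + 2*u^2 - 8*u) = u^5 + 12*u^4 + 36*u^3 - 32*u^2 - 192*u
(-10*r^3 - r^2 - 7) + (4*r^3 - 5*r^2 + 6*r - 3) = -6*r^3 - 6*r^2 + 6*r - 10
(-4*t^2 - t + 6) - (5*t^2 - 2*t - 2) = -9*t^2 + t + 8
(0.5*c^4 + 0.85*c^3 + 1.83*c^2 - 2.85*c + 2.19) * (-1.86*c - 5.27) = -0.93*c^5 - 4.216*c^4 - 7.8833*c^3 - 4.3431*c^2 + 10.9461*c - 11.5413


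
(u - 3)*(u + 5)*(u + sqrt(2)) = u^3 + sqrt(2)*u^2 + 2*u^2 - 15*u + 2*sqrt(2)*u - 15*sqrt(2)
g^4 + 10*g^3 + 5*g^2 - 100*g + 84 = (g - 2)*(g - 1)*(g + 6)*(g + 7)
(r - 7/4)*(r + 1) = r^2 - 3*r/4 - 7/4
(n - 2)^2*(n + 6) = n^3 + 2*n^2 - 20*n + 24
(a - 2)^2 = a^2 - 4*a + 4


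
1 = 1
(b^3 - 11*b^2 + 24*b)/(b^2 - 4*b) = (b^2 - 11*b + 24)/(b - 4)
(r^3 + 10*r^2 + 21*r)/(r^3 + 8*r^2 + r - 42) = r/(r - 2)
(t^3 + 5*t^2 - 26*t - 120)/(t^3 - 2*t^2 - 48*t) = (t^2 - t - 20)/(t*(t - 8))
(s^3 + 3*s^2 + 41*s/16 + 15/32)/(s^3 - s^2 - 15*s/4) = (16*s^2 + 24*s + 5)/(8*s*(2*s - 5))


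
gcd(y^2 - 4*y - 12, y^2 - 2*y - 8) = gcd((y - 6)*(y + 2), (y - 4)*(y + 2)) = y + 2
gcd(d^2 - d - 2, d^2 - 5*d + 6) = d - 2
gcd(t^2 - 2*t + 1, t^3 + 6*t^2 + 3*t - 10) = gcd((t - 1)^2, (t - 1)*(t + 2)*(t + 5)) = t - 1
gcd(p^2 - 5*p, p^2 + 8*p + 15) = 1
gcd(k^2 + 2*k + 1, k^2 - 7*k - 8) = k + 1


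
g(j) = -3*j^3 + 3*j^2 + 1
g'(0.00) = 0.00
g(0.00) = 1.00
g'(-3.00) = -99.00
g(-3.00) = 109.00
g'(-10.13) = -984.33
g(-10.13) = 3427.38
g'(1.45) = -10.22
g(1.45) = -1.84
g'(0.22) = 0.88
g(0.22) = 1.11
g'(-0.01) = -0.06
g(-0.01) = 1.00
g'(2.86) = -56.46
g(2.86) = -44.64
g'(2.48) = -40.47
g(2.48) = -26.31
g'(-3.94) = -163.35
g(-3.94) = 231.06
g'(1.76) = -17.32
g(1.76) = -6.06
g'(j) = -9*j^2 + 6*j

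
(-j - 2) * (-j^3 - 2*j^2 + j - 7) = j^4 + 4*j^3 + 3*j^2 + 5*j + 14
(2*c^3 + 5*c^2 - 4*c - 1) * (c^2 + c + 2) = 2*c^5 + 7*c^4 + 5*c^3 + 5*c^2 - 9*c - 2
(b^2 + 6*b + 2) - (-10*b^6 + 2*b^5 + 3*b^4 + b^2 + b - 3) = 10*b^6 - 2*b^5 - 3*b^4 + 5*b + 5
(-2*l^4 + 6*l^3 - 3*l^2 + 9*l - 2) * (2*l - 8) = -4*l^5 + 28*l^4 - 54*l^3 + 42*l^2 - 76*l + 16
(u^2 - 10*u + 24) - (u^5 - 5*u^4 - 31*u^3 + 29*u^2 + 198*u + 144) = -u^5 + 5*u^4 + 31*u^3 - 28*u^2 - 208*u - 120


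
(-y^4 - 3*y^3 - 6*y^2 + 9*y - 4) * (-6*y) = 6*y^5 + 18*y^4 + 36*y^3 - 54*y^2 + 24*y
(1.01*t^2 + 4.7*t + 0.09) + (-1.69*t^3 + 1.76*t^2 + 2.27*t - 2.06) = -1.69*t^3 + 2.77*t^2 + 6.97*t - 1.97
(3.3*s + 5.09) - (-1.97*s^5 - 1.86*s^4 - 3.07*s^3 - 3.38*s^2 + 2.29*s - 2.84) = 1.97*s^5 + 1.86*s^4 + 3.07*s^3 + 3.38*s^2 + 1.01*s + 7.93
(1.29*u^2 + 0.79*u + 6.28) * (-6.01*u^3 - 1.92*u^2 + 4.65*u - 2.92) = -7.7529*u^5 - 7.2247*u^4 - 33.2611*u^3 - 12.1509*u^2 + 26.8952*u - 18.3376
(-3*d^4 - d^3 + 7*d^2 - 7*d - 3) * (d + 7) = -3*d^5 - 22*d^4 + 42*d^2 - 52*d - 21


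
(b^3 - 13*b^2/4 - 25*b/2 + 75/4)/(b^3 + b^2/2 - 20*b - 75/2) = (4*b - 5)/(2*(2*b + 5))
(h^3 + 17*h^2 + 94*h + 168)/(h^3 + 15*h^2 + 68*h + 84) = (h + 4)/(h + 2)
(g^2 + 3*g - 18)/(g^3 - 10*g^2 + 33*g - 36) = (g + 6)/(g^2 - 7*g + 12)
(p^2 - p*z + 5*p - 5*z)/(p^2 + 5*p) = (p - z)/p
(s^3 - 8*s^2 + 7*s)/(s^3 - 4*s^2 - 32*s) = (-s^2 + 8*s - 7)/(-s^2 + 4*s + 32)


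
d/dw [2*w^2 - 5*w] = 4*w - 5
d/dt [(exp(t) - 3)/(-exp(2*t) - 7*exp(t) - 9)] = ((exp(t) - 3)*(2*exp(t) + 7) - exp(2*t) - 7*exp(t) - 9)*exp(t)/(exp(2*t) + 7*exp(t) + 9)^2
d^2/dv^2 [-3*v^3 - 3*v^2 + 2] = -18*v - 6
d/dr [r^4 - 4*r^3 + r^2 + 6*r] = 4*r^3 - 12*r^2 + 2*r + 6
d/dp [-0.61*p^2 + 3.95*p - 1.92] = 3.95 - 1.22*p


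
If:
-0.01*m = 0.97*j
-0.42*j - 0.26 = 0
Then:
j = -0.62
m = 60.05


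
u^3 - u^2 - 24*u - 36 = (u - 6)*(u + 2)*(u + 3)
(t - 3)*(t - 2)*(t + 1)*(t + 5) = t^4 + t^3 - 19*t^2 + 11*t + 30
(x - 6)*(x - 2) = x^2 - 8*x + 12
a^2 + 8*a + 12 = (a + 2)*(a + 6)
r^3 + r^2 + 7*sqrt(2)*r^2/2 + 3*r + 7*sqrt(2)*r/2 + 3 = (r + 1)*(r + sqrt(2)/2)*(r + 3*sqrt(2))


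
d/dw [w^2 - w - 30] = 2*w - 1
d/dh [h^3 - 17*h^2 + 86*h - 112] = 3*h^2 - 34*h + 86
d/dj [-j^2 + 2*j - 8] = 2 - 2*j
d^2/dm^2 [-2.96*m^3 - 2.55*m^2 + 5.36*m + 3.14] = -17.76*m - 5.1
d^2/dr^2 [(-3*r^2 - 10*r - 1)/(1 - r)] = 28/(r^3 - 3*r^2 + 3*r - 1)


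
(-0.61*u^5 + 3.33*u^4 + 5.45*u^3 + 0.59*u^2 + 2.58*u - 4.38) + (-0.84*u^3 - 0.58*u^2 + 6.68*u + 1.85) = -0.61*u^5 + 3.33*u^4 + 4.61*u^3 + 0.01*u^2 + 9.26*u - 2.53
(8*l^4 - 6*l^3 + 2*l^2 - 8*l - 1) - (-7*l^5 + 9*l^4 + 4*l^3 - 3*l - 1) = 7*l^5 - l^4 - 10*l^3 + 2*l^2 - 5*l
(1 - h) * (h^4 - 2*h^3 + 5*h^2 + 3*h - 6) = -h^5 + 3*h^4 - 7*h^3 + 2*h^2 + 9*h - 6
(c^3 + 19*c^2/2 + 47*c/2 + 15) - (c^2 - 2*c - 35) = c^3 + 17*c^2/2 + 51*c/2 + 50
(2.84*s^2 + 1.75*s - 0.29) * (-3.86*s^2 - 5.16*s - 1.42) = -10.9624*s^4 - 21.4094*s^3 - 11.9434*s^2 - 0.9886*s + 0.4118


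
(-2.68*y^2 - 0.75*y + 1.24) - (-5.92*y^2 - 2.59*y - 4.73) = 3.24*y^2 + 1.84*y + 5.97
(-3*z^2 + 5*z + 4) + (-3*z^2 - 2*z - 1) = -6*z^2 + 3*z + 3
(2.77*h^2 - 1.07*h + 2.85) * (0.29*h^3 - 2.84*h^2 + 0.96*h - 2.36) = 0.8033*h^5 - 8.1771*h^4 + 6.5245*h^3 - 15.6584*h^2 + 5.2612*h - 6.726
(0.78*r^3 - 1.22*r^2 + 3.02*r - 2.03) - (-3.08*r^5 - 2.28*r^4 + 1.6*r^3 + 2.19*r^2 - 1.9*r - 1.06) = 3.08*r^5 + 2.28*r^4 - 0.82*r^3 - 3.41*r^2 + 4.92*r - 0.97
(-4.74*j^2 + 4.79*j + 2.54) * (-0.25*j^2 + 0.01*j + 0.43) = 1.185*j^4 - 1.2449*j^3 - 2.6253*j^2 + 2.0851*j + 1.0922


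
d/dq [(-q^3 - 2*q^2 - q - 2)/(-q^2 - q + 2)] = (q^2 - 2*q - 1)/(q^2 - 2*q + 1)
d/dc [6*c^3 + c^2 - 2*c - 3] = 18*c^2 + 2*c - 2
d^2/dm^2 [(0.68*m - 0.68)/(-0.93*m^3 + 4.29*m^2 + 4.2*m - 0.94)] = (-3.528792*m^5 + 23.33556*m^4 - 73.749672*m^3 + 66.28572*m^2 + 53.493696*m + 24.105456)/(0.804357*m^9 - 11.131263*m^8 + 40.449699*m^7 + 24.025869*m^6 - 205.177968*m^5 - 197.157078*m^4 + 29.998764*m^3 + 38.372868*m^2 - 11.13336*m + 0.830584)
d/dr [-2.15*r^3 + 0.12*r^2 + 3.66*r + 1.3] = -6.45*r^2 + 0.24*r + 3.66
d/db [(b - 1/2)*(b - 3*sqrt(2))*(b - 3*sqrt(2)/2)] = 3*b^2 - 9*sqrt(2)*b - b + 9*sqrt(2)/4 + 9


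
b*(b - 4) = b^2 - 4*b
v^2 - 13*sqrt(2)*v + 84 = (v - 7*sqrt(2))*(v - 6*sqrt(2))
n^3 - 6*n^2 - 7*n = n*(n - 7)*(n + 1)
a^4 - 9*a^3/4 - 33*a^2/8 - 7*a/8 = a*(a - 7/2)*(a + 1/4)*(a + 1)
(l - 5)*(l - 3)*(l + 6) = l^3 - 2*l^2 - 33*l + 90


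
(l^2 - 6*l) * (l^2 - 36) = l^4 - 6*l^3 - 36*l^2 + 216*l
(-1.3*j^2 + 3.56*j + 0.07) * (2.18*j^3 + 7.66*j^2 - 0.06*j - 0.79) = -2.834*j^5 - 2.1972*j^4 + 27.5002*j^3 + 1.3496*j^2 - 2.8166*j - 0.0553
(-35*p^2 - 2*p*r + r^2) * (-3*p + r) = 105*p^3 - 29*p^2*r - 5*p*r^2 + r^3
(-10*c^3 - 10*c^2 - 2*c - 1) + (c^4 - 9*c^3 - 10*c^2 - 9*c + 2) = c^4 - 19*c^3 - 20*c^2 - 11*c + 1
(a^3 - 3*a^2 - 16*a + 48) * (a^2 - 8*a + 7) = a^5 - 11*a^4 + 15*a^3 + 155*a^2 - 496*a + 336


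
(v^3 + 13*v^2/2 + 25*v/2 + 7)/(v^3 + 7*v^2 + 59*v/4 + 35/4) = 2*(v + 2)/(2*v + 5)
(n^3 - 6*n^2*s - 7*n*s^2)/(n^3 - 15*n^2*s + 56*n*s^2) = (-n - s)/(-n + 8*s)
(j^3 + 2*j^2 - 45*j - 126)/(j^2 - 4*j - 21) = j + 6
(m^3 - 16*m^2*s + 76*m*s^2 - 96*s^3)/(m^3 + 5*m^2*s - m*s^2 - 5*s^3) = (m^3 - 16*m^2*s + 76*m*s^2 - 96*s^3)/(m^3 + 5*m^2*s - m*s^2 - 5*s^3)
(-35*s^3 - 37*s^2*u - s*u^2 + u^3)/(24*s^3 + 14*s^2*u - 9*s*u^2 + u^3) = (-35*s^2 - 2*s*u + u^2)/(24*s^2 - 10*s*u + u^2)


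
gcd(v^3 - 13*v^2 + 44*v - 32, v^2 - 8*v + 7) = v - 1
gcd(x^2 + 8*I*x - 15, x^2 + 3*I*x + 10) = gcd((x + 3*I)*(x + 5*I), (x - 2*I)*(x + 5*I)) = x + 5*I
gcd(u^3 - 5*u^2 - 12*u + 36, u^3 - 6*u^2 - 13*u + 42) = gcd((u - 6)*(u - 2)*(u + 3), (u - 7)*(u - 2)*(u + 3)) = u^2 + u - 6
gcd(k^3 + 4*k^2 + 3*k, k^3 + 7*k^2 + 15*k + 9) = k^2 + 4*k + 3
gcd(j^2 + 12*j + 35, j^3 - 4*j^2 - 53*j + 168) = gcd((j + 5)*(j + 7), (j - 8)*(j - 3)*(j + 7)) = j + 7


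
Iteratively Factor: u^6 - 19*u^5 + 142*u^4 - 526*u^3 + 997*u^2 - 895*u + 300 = (u - 5)*(u^5 - 14*u^4 + 72*u^3 - 166*u^2 + 167*u - 60) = (u - 5)^2*(u^4 - 9*u^3 + 27*u^2 - 31*u + 12) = (u - 5)^2*(u - 1)*(u^3 - 8*u^2 + 19*u - 12) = (u - 5)^2*(u - 3)*(u - 1)*(u^2 - 5*u + 4) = (u - 5)^2*(u - 3)*(u - 1)^2*(u - 4)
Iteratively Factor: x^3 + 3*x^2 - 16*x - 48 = (x + 4)*(x^2 - x - 12) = (x - 4)*(x + 4)*(x + 3)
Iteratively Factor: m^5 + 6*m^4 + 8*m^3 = (m)*(m^4 + 6*m^3 + 8*m^2) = m*(m + 4)*(m^3 + 2*m^2) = m*(m + 2)*(m + 4)*(m^2) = m^2*(m + 2)*(m + 4)*(m)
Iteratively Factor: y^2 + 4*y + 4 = (y + 2)*(y + 2)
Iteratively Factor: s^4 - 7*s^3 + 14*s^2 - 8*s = (s - 1)*(s^3 - 6*s^2 + 8*s) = (s - 2)*(s - 1)*(s^2 - 4*s) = s*(s - 2)*(s - 1)*(s - 4)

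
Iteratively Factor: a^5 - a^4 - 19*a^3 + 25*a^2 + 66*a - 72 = (a - 3)*(a^4 + 2*a^3 - 13*a^2 - 14*a + 24) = (a - 3)*(a - 1)*(a^3 + 3*a^2 - 10*a - 24) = (a - 3)*(a - 1)*(a + 2)*(a^2 + a - 12) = (a - 3)^2*(a - 1)*(a + 2)*(a + 4)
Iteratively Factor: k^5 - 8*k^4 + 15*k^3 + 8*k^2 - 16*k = (k - 4)*(k^4 - 4*k^3 - k^2 + 4*k) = k*(k - 4)*(k^3 - 4*k^2 - k + 4) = k*(k - 4)*(k - 1)*(k^2 - 3*k - 4) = k*(k - 4)*(k - 1)*(k + 1)*(k - 4)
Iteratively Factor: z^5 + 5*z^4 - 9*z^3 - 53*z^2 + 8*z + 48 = (z + 4)*(z^4 + z^3 - 13*z^2 - z + 12) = (z - 1)*(z + 4)*(z^3 + 2*z^2 - 11*z - 12) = (z - 3)*(z - 1)*(z + 4)*(z^2 + 5*z + 4) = (z - 3)*(z - 1)*(z + 4)^2*(z + 1)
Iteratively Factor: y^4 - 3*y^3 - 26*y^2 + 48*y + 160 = (y - 5)*(y^3 + 2*y^2 - 16*y - 32) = (y - 5)*(y + 2)*(y^2 - 16) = (y - 5)*(y - 4)*(y + 2)*(y + 4)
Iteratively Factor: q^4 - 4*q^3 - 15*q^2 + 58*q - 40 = (q - 2)*(q^3 - 2*q^2 - 19*q + 20) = (q - 2)*(q + 4)*(q^2 - 6*q + 5) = (q - 2)*(q - 1)*(q + 4)*(q - 5)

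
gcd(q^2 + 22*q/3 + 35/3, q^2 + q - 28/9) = q + 7/3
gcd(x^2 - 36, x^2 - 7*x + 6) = x - 6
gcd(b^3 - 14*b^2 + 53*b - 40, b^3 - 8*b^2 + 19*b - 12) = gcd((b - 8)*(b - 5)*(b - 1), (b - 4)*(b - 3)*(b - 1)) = b - 1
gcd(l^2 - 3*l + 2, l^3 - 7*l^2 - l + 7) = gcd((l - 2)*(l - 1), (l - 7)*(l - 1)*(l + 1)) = l - 1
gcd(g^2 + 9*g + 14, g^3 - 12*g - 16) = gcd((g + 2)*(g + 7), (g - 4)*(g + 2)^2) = g + 2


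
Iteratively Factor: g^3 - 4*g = (g - 2)*(g^2 + 2*g) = (g - 2)*(g + 2)*(g)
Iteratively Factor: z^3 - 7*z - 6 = (z + 1)*(z^2 - z - 6) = (z + 1)*(z + 2)*(z - 3)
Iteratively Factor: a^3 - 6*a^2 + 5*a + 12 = (a + 1)*(a^2 - 7*a + 12) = (a - 3)*(a + 1)*(a - 4)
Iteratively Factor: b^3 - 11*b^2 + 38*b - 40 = (b - 5)*(b^2 - 6*b + 8) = (b - 5)*(b - 2)*(b - 4)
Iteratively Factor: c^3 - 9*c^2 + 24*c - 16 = (c - 4)*(c^2 - 5*c + 4) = (c - 4)*(c - 1)*(c - 4)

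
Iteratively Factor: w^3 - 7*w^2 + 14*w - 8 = (w - 4)*(w^2 - 3*w + 2) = (w - 4)*(w - 1)*(w - 2)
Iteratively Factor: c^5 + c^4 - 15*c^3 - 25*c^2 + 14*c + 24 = (c + 3)*(c^4 - 2*c^3 - 9*c^2 + 2*c + 8) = (c - 1)*(c + 3)*(c^3 - c^2 - 10*c - 8) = (c - 1)*(c + 1)*(c + 3)*(c^2 - 2*c - 8) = (c - 1)*(c + 1)*(c + 2)*(c + 3)*(c - 4)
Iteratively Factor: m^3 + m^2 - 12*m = (m - 3)*(m^2 + 4*m) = m*(m - 3)*(m + 4)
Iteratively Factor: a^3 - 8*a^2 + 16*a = (a - 4)*(a^2 - 4*a) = (a - 4)^2*(a)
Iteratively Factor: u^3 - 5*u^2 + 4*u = (u)*(u^2 - 5*u + 4) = u*(u - 1)*(u - 4)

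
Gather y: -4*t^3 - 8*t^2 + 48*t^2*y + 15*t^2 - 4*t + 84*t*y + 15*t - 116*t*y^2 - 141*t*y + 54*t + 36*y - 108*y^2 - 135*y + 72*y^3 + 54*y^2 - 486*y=-4*t^3 + 7*t^2 + 65*t + 72*y^3 + y^2*(-116*t - 54) + y*(48*t^2 - 57*t - 585)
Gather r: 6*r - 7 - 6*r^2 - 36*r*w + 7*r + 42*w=-6*r^2 + r*(13 - 36*w) + 42*w - 7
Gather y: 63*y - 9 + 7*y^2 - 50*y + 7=7*y^2 + 13*y - 2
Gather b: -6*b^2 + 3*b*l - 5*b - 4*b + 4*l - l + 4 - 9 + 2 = -6*b^2 + b*(3*l - 9) + 3*l - 3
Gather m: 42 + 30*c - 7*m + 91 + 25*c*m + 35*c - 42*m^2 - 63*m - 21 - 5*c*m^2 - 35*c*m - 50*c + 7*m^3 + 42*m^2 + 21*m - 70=-5*c*m^2 + 15*c + 7*m^3 + m*(-10*c - 49) + 42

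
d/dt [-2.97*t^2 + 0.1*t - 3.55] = 0.1 - 5.94*t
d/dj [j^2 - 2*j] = 2*j - 2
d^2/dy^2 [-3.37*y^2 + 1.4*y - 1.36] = -6.74000000000000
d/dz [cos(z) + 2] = -sin(z)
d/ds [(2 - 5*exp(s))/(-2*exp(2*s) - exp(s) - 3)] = (-(4*exp(s) + 1)*(5*exp(s) - 2) + 10*exp(2*s) + 5*exp(s) + 15)*exp(s)/(2*exp(2*s) + exp(s) + 3)^2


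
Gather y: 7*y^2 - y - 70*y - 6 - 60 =7*y^2 - 71*y - 66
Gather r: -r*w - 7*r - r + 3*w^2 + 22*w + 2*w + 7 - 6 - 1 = r*(-w - 8) + 3*w^2 + 24*w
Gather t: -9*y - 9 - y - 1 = -10*y - 10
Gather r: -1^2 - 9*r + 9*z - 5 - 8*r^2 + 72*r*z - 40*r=-8*r^2 + r*(72*z - 49) + 9*z - 6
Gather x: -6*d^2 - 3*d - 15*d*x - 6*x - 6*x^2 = -6*d^2 - 3*d - 6*x^2 + x*(-15*d - 6)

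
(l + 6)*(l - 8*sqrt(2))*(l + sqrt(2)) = l^3 - 7*sqrt(2)*l^2 + 6*l^2 - 42*sqrt(2)*l - 16*l - 96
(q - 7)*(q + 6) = q^2 - q - 42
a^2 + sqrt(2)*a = a*(a + sqrt(2))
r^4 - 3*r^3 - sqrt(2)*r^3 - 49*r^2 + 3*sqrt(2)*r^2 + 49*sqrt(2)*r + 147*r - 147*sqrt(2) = (r - 7)*(r - 3)*(r + 7)*(r - sqrt(2))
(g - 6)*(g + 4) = g^2 - 2*g - 24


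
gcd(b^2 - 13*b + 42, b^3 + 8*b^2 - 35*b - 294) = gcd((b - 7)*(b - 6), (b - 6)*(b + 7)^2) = b - 6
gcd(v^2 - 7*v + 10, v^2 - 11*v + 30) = v - 5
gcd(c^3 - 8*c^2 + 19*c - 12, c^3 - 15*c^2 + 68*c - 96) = c^2 - 7*c + 12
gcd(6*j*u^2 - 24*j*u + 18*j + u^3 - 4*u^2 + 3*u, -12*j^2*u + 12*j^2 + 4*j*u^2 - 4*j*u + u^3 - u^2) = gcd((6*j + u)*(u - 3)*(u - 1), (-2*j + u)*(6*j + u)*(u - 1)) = 6*j*u - 6*j + u^2 - u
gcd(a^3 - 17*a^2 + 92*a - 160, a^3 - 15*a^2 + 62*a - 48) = a - 8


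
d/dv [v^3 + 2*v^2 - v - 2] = 3*v^2 + 4*v - 1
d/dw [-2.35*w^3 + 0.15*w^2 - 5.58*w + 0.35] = -7.05*w^2 + 0.3*w - 5.58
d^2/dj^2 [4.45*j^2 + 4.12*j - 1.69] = 8.90000000000000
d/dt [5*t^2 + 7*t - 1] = 10*t + 7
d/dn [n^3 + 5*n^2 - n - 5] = 3*n^2 + 10*n - 1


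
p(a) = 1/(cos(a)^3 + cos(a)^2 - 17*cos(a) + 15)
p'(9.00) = -0.00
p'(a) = (3*sin(a)*cos(a)^2 + 2*sin(a)*cos(a) - 17*sin(a))/(cos(a)^3 + cos(a)^2 - 17*cos(a) + 15)^2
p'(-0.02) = 41666.67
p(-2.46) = 0.04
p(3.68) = 0.03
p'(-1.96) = 0.03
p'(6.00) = 14.67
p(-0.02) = 416.65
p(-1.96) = 0.05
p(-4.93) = 0.09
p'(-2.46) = 0.01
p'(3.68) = 0.01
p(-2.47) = 0.04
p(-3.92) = 0.04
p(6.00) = 2.07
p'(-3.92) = -0.02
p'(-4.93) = -0.12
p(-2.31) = 0.04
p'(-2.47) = 0.01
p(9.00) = 0.03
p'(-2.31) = 0.02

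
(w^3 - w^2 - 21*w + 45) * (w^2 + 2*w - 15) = w^5 + w^4 - 38*w^3 + 18*w^2 + 405*w - 675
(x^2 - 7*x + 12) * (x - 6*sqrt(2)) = x^3 - 6*sqrt(2)*x^2 - 7*x^2 + 12*x + 42*sqrt(2)*x - 72*sqrt(2)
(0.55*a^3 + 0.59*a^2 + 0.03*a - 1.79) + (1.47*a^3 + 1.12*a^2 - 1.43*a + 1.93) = 2.02*a^3 + 1.71*a^2 - 1.4*a + 0.14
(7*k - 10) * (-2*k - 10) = -14*k^2 - 50*k + 100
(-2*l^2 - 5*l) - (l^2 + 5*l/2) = -3*l^2 - 15*l/2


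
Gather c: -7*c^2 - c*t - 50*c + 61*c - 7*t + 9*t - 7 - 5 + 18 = -7*c^2 + c*(11 - t) + 2*t + 6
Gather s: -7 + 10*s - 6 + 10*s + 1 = 20*s - 12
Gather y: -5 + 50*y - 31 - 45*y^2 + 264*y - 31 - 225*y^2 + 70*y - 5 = -270*y^2 + 384*y - 72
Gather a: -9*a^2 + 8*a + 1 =-9*a^2 + 8*a + 1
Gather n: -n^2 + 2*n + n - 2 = -n^2 + 3*n - 2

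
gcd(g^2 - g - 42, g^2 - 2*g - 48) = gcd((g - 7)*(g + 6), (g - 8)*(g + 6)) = g + 6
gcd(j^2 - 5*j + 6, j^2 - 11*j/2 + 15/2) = j - 3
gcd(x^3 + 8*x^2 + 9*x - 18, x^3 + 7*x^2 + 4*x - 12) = x^2 + 5*x - 6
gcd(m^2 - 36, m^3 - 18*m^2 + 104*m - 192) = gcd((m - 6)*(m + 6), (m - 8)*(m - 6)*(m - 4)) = m - 6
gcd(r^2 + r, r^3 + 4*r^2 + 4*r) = r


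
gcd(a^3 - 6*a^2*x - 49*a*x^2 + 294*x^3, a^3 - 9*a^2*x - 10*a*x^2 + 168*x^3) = a^2 - 13*a*x + 42*x^2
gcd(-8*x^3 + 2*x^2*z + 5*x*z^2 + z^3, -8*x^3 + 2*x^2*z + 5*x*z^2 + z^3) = 8*x^3 - 2*x^2*z - 5*x*z^2 - z^3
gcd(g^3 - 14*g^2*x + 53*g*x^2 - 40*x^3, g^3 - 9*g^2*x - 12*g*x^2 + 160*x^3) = g^2 - 13*g*x + 40*x^2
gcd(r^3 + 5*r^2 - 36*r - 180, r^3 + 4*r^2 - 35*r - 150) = r^2 - r - 30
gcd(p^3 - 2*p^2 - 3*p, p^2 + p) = p^2 + p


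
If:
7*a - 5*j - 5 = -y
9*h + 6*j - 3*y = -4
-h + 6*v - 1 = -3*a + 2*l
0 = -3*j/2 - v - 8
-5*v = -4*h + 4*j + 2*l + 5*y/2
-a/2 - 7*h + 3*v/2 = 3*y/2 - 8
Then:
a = -30803/4299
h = 23554/4299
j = -17858/1433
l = 77776/4299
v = 15323/1433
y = -30754/4299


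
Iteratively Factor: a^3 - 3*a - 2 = (a - 2)*(a^2 + 2*a + 1) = (a - 2)*(a + 1)*(a + 1)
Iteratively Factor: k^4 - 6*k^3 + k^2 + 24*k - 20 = (k - 1)*(k^3 - 5*k^2 - 4*k + 20) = (k - 2)*(k - 1)*(k^2 - 3*k - 10) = (k - 2)*(k - 1)*(k + 2)*(k - 5)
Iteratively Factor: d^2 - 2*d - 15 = (d - 5)*(d + 3)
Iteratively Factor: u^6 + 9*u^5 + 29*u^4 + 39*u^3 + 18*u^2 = (u + 2)*(u^5 + 7*u^4 + 15*u^3 + 9*u^2) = (u + 2)*(u + 3)*(u^4 + 4*u^3 + 3*u^2) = (u + 2)*(u + 3)^2*(u^3 + u^2) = (u + 1)*(u + 2)*(u + 3)^2*(u^2) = u*(u + 1)*(u + 2)*(u + 3)^2*(u)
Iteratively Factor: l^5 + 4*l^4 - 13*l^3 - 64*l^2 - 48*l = (l + 1)*(l^4 + 3*l^3 - 16*l^2 - 48*l) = (l + 1)*(l + 4)*(l^3 - l^2 - 12*l) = (l - 4)*(l + 1)*(l + 4)*(l^2 + 3*l) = (l - 4)*(l + 1)*(l + 3)*(l + 4)*(l)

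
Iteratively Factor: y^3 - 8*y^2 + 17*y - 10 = (y - 5)*(y^2 - 3*y + 2) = (y - 5)*(y - 1)*(y - 2)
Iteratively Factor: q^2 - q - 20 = (q + 4)*(q - 5)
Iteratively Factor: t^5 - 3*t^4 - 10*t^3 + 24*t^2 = (t)*(t^4 - 3*t^3 - 10*t^2 + 24*t) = t*(t + 3)*(t^3 - 6*t^2 + 8*t) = t^2*(t + 3)*(t^2 - 6*t + 8) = t^2*(t - 2)*(t + 3)*(t - 4)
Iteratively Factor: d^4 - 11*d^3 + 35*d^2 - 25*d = (d - 5)*(d^3 - 6*d^2 + 5*d) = (d - 5)*(d - 1)*(d^2 - 5*d) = (d - 5)^2*(d - 1)*(d)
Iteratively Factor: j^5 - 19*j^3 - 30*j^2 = (j + 3)*(j^4 - 3*j^3 - 10*j^2) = (j - 5)*(j + 3)*(j^3 + 2*j^2) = j*(j - 5)*(j + 3)*(j^2 + 2*j) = j^2*(j - 5)*(j + 3)*(j + 2)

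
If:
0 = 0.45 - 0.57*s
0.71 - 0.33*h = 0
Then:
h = 2.15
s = 0.79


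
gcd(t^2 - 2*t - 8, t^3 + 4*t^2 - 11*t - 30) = t + 2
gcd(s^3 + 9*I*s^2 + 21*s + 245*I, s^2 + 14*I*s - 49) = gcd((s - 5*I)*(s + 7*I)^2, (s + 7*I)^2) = s^2 + 14*I*s - 49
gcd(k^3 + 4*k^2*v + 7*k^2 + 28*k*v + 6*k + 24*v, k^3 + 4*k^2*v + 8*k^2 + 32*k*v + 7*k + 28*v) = k^2 + 4*k*v + k + 4*v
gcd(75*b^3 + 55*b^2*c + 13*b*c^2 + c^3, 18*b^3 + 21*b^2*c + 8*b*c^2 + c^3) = 3*b + c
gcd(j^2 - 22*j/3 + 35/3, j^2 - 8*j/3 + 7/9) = j - 7/3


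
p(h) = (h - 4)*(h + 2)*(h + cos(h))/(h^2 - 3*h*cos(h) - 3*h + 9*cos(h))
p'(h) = (1 - sin(h))*(h - 4)*(h + 2)/(h^2 - 3*h*cos(h) - 3*h + 9*cos(h)) + (h - 4)*(h + 2)*(h + cos(h))*(-3*h*sin(h) - 2*h + 9*sin(h) + 3*cos(h) + 3)/(h^2 - 3*h*cos(h) - 3*h + 9*cos(h))^2 + (h - 4)*(h + cos(h))/(h^2 - 3*h*cos(h) - 3*h + 9*cos(h)) + (h + 2)*(h + cos(h))/(h^2 - 3*h*cos(h) - 3*h + 9*cos(h))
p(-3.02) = -113.23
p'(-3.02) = -1568.92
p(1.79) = 4.46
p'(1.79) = -4.26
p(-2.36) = -5.69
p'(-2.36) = 46.23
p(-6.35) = -2.76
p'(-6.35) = 0.92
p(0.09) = -1.05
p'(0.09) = -1.94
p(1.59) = 5.85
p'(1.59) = -10.85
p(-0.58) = -0.15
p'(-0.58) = -0.99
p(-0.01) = -0.87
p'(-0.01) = -1.68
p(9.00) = 6.32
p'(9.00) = 0.04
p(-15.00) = -17.00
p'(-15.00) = 4.31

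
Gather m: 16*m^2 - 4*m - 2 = 16*m^2 - 4*m - 2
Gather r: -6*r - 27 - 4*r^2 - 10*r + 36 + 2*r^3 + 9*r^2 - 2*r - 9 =2*r^3 + 5*r^2 - 18*r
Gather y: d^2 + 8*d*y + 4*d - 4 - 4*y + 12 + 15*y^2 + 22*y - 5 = d^2 + 4*d + 15*y^2 + y*(8*d + 18) + 3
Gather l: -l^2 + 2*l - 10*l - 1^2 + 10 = -l^2 - 8*l + 9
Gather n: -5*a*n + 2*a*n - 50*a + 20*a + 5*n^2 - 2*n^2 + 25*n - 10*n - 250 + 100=-30*a + 3*n^2 + n*(15 - 3*a) - 150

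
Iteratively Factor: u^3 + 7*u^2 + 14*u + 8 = (u + 1)*(u^2 + 6*u + 8) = (u + 1)*(u + 2)*(u + 4)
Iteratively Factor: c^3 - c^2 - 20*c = (c + 4)*(c^2 - 5*c) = (c - 5)*(c + 4)*(c)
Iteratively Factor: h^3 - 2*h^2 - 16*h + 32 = (h + 4)*(h^2 - 6*h + 8) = (h - 2)*(h + 4)*(h - 4)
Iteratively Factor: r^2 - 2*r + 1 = (r - 1)*(r - 1)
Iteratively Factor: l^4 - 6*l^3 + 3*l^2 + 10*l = (l - 2)*(l^3 - 4*l^2 - 5*l) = (l - 2)*(l + 1)*(l^2 - 5*l) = l*(l - 2)*(l + 1)*(l - 5)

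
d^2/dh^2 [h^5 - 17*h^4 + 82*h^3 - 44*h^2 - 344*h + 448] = 20*h^3 - 204*h^2 + 492*h - 88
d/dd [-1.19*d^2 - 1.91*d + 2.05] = -2.38*d - 1.91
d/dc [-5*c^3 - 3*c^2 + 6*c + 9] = -15*c^2 - 6*c + 6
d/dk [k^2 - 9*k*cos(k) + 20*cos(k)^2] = 9*k*sin(k) + 2*k - 20*sin(2*k) - 9*cos(k)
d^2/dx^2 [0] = 0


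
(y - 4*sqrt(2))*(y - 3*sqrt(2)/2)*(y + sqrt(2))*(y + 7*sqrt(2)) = y^4 + 5*sqrt(2)*y^3/2 - 62*y^2 + 19*sqrt(2)*y + 168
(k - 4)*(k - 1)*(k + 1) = k^3 - 4*k^2 - k + 4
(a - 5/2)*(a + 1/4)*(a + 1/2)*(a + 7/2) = a^4 + 7*a^3/4 - 63*a^2/8 - 103*a/16 - 35/32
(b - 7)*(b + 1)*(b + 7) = b^3 + b^2 - 49*b - 49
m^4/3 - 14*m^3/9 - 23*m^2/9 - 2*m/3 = m*(m/3 + 1/3)*(m - 6)*(m + 1/3)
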